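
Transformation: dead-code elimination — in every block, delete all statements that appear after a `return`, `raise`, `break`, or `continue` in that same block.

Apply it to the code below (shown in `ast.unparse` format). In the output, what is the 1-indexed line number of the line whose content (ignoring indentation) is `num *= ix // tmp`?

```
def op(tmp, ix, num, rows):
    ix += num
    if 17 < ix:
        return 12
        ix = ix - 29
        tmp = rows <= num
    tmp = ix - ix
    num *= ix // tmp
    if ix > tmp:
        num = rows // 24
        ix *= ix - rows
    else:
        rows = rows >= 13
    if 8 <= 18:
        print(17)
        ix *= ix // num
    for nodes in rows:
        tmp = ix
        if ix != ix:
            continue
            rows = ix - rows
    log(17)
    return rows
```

6

Transformed code:
def op(tmp, ix, num, rows):
    ix += num
    if 17 < ix:
        return 12
    tmp = ix - ix
    num *= ix // tmp
    if ix > tmp:
        num = rows // 24
        ix *= ix - rows
    else:
        rows = rows >= 13
    if 8 <= 18:
        print(17)
        ix *= ix // num
    for nodes in rows:
        tmp = ix
        if ix != ix:
            continue
    log(17)
    return rows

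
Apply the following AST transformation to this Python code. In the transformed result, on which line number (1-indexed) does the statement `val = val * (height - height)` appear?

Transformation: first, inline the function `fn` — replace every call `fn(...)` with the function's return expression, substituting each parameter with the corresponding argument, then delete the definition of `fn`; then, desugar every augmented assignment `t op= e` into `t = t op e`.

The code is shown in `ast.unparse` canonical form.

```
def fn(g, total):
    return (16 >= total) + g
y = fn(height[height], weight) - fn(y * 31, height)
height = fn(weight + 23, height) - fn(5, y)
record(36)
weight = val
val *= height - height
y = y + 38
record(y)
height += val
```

5

Transformed code:
y = (16 >= weight) + height[height] - ((16 >= height) + y * 31)
height = (16 >= height) + (weight + 23) - ((16 >= y) + 5)
record(36)
weight = val
val = val * (height - height)
y = y + 38
record(y)
height = height + val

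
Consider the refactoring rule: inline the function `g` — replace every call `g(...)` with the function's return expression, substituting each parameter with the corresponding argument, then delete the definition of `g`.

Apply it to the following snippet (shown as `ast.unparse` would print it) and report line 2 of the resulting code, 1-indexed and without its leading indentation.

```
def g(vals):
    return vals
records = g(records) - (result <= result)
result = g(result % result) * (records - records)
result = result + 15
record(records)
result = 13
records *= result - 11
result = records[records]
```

result = result % result * (records - records)

Transformed code:
records = records - (result <= result)
result = result % result * (records - records)
result = result + 15
record(records)
result = 13
records *= result - 11
result = records[records]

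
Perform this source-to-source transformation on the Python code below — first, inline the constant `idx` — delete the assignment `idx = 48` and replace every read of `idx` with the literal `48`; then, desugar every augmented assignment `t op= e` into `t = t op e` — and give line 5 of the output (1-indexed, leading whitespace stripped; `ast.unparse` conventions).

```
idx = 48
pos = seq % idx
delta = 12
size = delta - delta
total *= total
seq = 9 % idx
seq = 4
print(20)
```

seq = 9 % 48

Transformed code:
pos = seq % 48
delta = 12
size = delta - delta
total = total * total
seq = 9 % 48
seq = 4
print(20)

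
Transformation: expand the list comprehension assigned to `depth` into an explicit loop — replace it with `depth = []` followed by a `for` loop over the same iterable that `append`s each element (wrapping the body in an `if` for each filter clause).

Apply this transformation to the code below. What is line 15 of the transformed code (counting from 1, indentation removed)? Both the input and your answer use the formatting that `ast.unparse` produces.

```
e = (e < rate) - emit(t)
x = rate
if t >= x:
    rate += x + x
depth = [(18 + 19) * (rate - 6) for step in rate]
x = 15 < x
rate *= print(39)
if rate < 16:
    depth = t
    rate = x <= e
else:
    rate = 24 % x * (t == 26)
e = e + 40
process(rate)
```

e = e + 40

Transformed code:
e = (e < rate) - emit(t)
x = rate
if t >= x:
    rate += x + x
depth = []
for step in rate:
    depth.append((18 + 19) * (rate - 6))
x = 15 < x
rate *= print(39)
if rate < 16:
    depth = t
    rate = x <= e
else:
    rate = 24 % x * (t == 26)
e = e + 40
process(rate)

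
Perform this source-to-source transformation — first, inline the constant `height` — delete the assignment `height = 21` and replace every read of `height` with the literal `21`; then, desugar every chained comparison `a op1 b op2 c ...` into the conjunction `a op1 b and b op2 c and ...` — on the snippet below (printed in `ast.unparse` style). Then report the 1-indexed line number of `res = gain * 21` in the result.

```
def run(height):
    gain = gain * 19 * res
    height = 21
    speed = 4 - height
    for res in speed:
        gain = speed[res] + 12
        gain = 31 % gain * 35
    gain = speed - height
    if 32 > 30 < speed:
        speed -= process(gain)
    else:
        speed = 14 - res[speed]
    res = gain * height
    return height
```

Transformed code:
def run(height):
    gain = gain * 19 * res
    speed = 4 - 21
    for res in speed:
        gain = speed[res] + 12
        gain = 31 % gain * 35
    gain = speed - 21
    if 32 > 30 and 30 < speed:
        speed -= process(gain)
    else:
        speed = 14 - res[speed]
    res = gain * 21
    return 21

12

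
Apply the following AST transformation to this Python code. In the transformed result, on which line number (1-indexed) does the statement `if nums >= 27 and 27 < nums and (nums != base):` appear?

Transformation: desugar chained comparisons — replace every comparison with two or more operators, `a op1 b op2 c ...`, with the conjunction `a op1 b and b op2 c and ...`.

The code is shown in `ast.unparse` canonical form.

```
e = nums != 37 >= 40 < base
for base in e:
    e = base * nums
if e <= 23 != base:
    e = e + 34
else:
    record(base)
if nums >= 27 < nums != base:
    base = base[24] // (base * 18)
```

8

Transformed code:
e = nums != 37 and 37 >= 40 and (40 < base)
for base in e:
    e = base * nums
if e <= 23 and 23 != base:
    e = e + 34
else:
    record(base)
if nums >= 27 and 27 < nums and (nums != base):
    base = base[24] // (base * 18)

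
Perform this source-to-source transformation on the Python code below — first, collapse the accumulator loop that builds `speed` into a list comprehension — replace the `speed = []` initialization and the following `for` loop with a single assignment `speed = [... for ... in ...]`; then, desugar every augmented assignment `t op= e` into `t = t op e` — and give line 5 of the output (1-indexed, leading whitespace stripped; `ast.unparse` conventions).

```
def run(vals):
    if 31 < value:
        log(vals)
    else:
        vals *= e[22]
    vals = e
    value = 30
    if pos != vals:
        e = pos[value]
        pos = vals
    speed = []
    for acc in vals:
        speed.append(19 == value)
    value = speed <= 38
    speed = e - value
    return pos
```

Transformed code:
def run(vals):
    if 31 < value:
        log(vals)
    else:
        vals = vals * e[22]
    vals = e
    value = 30
    if pos != vals:
        e = pos[value]
        pos = vals
    speed = [19 == value for acc in vals]
    value = speed <= 38
    speed = e - value
    return pos

vals = vals * e[22]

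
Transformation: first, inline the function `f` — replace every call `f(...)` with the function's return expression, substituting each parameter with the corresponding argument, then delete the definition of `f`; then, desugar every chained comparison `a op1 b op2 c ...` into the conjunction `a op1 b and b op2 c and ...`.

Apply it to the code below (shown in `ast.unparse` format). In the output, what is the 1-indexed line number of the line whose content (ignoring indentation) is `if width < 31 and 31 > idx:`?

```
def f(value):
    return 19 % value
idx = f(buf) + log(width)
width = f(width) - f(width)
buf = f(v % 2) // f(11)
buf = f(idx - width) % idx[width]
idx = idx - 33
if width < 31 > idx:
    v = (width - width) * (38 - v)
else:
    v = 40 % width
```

6

Transformed code:
idx = 19 % buf + log(width)
width = 19 % width - 19 % width
buf = 19 % (v % 2) // (19 % 11)
buf = 19 % (idx - width) % idx[width]
idx = idx - 33
if width < 31 and 31 > idx:
    v = (width - width) * (38 - v)
else:
    v = 40 % width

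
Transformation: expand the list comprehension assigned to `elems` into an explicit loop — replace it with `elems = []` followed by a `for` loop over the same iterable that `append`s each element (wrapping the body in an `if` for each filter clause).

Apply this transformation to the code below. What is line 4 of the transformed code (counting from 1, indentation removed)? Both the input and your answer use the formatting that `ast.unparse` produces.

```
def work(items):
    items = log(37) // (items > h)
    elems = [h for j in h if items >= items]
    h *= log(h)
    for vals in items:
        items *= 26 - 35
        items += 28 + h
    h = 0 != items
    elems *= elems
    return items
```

Transformed code:
def work(items):
    items = log(37) // (items > h)
    elems = []
    for j in h:
        if items >= items:
            elems.append(h)
    h *= log(h)
    for vals in items:
        items *= 26 - 35
        items += 28 + h
    h = 0 != items
    elems *= elems
    return items

for j in h:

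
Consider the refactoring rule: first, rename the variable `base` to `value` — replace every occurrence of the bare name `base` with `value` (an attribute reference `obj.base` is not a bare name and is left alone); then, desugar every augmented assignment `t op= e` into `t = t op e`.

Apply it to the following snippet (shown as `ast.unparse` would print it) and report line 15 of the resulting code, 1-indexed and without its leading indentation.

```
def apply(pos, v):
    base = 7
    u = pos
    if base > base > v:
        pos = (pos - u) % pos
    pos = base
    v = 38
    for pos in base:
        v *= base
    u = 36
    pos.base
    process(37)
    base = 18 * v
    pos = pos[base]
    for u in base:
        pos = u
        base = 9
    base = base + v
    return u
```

Transformed code:
def apply(pos, v):
    value = 7
    u = pos
    if value > value > v:
        pos = (pos - u) % pos
    pos = value
    v = 38
    for pos in value:
        v = v * value
    u = 36
    pos.base
    process(37)
    value = 18 * v
    pos = pos[value]
    for u in value:
        pos = u
        value = 9
    value = value + v
    return u

for u in value:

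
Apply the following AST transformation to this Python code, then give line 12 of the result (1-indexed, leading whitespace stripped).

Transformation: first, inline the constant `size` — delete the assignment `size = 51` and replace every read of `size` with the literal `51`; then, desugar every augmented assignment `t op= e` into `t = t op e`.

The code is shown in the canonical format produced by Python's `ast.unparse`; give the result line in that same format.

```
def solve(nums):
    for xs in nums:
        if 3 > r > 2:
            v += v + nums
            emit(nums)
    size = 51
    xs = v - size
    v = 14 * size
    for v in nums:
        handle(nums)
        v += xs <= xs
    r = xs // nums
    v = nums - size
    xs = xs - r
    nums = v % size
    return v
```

v = nums - 51

Transformed code:
def solve(nums):
    for xs in nums:
        if 3 > r > 2:
            v = v + (v + nums)
            emit(nums)
    xs = v - 51
    v = 14 * 51
    for v in nums:
        handle(nums)
        v = v + (xs <= xs)
    r = xs // nums
    v = nums - 51
    xs = xs - r
    nums = v % 51
    return v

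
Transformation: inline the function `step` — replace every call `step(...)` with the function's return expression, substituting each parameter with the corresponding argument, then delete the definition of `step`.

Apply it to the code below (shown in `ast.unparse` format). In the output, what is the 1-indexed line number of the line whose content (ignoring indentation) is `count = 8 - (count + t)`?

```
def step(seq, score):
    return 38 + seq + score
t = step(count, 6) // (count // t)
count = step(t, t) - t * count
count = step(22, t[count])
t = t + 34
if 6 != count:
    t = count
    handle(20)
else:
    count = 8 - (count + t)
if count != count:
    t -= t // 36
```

9

Transformed code:
t = (38 + count + 6) // (count // t)
count = 38 + t + t - t * count
count = 38 + 22 + t[count]
t = t + 34
if 6 != count:
    t = count
    handle(20)
else:
    count = 8 - (count + t)
if count != count:
    t -= t // 36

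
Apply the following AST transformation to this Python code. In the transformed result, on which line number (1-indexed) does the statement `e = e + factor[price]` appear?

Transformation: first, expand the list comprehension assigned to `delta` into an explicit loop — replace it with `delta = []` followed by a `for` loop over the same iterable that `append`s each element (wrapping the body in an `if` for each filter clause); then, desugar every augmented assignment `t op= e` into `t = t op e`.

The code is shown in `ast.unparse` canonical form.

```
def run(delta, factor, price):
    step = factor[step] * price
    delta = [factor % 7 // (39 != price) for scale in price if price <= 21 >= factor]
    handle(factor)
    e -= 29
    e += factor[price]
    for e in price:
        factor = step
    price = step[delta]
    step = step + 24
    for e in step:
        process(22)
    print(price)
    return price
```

9

Transformed code:
def run(delta, factor, price):
    step = factor[step] * price
    delta = []
    for scale in price:
        if price <= 21 >= factor:
            delta.append(factor % 7 // (39 != price))
    handle(factor)
    e = e - 29
    e = e + factor[price]
    for e in price:
        factor = step
    price = step[delta]
    step = step + 24
    for e in step:
        process(22)
    print(price)
    return price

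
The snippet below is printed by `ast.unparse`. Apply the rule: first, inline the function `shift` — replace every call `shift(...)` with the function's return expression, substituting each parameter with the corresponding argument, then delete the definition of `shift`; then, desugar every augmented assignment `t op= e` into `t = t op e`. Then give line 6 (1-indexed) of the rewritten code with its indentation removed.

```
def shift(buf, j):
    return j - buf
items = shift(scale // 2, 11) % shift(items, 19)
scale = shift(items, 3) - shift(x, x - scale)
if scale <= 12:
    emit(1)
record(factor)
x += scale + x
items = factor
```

Transformed code:
items = (11 - scale // 2) % (19 - items)
scale = 3 - items - (x - scale - x)
if scale <= 12:
    emit(1)
record(factor)
x = x + (scale + x)
items = factor

x = x + (scale + x)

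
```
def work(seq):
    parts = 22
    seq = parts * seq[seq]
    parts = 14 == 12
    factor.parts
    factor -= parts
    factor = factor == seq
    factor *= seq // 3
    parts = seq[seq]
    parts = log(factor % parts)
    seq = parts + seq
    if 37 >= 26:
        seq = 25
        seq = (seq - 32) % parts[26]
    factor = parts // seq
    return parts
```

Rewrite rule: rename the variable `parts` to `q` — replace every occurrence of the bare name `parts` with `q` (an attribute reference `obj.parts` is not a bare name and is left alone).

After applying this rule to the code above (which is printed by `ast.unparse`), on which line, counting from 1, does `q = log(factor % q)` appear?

10

Transformed code:
def work(seq):
    q = 22
    seq = q * seq[seq]
    q = 14 == 12
    factor.parts
    factor -= q
    factor = factor == seq
    factor *= seq // 3
    q = seq[seq]
    q = log(factor % q)
    seq = q + seq
    if 37 >= 26:
        seq = 25
        seq = (seq - 32) % q[26]
    factor = q // seq
    return q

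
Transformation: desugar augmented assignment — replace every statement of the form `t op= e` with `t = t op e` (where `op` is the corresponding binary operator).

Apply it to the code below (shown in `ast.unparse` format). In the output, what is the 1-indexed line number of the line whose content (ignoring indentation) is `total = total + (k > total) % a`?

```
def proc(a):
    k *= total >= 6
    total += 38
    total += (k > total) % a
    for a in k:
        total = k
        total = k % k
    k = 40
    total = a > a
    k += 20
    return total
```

4

Transformed code:
def proc(a):
    k = k * (total >= 6)
    total = total + 38
    total = total + (k > total) % a
    for a in k:
        total = k
        total = k % k
    k = 40
    total = a > a
    k = k + 20
    return total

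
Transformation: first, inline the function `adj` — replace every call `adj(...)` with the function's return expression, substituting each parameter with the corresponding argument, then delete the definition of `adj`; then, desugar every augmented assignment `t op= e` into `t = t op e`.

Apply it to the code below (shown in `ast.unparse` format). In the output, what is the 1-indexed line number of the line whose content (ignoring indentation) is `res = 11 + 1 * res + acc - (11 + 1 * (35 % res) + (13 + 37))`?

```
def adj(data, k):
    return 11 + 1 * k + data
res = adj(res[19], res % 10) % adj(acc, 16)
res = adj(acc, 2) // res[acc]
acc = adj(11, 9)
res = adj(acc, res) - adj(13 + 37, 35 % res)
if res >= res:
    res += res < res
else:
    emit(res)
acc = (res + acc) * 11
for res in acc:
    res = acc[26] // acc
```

Transformed code:
res = (11 + 1 * (res % 10) + res[19]) % (11 + 1 * 16 + acc)
res = (11 + 1 * 2 + acc) // res[acc]
acc = 11 + 1 * 9 + 11
res = 11 + 1 * res + acc - (11 + 1 * (35 % res) + (13 + 37))
if res >= res:
    res = res + (res < res)
else:
    emit(res)
acc = (res + acc) * 11
for res in acc:
    res = acc[26] // acc

4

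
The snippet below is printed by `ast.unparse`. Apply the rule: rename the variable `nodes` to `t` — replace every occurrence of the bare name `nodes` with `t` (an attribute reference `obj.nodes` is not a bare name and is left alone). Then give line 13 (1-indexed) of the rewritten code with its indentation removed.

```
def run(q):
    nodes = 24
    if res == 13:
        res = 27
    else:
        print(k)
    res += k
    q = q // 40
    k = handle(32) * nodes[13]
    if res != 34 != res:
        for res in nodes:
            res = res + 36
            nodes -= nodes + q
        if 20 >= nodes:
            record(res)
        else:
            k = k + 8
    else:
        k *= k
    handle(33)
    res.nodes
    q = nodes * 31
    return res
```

t -= t + q

Transformed code:
def run(q):
    t = 24
    if res == 13:
        res = 27
    else:
        print(k)
    res += k
    q = q // 40
    k = handle(32) * t[13]
    if res != 34 != res:
        for res in t:
            res = res + 36
            t -= t + q
        if 20 >= t:
            record(res)
        else:
            k = k + 8
    else:
        k *= k
    handle(33)
    res.nodes
    q = t * 31
    return res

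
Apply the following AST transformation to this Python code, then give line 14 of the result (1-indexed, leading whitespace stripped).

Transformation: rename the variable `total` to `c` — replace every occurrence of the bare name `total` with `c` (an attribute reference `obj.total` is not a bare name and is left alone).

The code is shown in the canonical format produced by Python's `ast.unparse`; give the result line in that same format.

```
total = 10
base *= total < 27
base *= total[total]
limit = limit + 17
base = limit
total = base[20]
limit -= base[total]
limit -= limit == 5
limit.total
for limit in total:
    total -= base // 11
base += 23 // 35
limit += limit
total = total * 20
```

Transformed code:
c = 10
base *= c < 27
base *= c[c]
limit = limit + 17
base = limit
c = base[20]
limit -= base[c]
limit -= limit == 5
limit.total
for limit in c:
    c -= base // 11
base += 23 // 35
limit += limit
c = c * 20

c = c * 20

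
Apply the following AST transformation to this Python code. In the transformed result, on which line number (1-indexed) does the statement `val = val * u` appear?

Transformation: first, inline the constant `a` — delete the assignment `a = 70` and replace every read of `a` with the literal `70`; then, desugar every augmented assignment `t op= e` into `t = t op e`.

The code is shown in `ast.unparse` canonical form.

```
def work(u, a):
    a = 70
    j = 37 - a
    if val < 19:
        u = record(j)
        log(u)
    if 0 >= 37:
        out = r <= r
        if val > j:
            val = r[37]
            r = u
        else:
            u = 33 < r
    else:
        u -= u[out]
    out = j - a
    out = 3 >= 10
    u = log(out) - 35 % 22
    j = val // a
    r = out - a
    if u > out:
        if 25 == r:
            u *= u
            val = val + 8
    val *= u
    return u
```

Transformed code:
def work(u, a):
    j = 37 - 70
    if val < 19:
        u = record(j)
        log(u)
    if 0 >= 37:
        out = r <= r
        if val > j:
            val = r[37]
            r = u
        else:
            u = 33 < r
    else:
        u = u - u[out]
    out = j - 70
    out = 3 >= 10
    u = log(out) - 35 % 22
    j = val // 70
    r = out - 70
    if u > out:
        if 25 == r:
            u = u * u
            val = val + 8
    val = val * u
    return u

24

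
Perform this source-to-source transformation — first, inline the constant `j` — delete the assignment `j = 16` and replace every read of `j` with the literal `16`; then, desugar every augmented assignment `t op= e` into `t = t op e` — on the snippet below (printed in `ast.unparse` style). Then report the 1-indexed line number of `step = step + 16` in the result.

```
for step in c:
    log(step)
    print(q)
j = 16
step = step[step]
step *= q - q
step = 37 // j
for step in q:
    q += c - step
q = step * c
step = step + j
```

10

Transformed code:
for step in c:
    log(step)
    print(q)
step = step[step]
step = step * (q - q)
step = 37 // 16
for step in q:
    q = q + (c - step)
q = step * c
step = step + 16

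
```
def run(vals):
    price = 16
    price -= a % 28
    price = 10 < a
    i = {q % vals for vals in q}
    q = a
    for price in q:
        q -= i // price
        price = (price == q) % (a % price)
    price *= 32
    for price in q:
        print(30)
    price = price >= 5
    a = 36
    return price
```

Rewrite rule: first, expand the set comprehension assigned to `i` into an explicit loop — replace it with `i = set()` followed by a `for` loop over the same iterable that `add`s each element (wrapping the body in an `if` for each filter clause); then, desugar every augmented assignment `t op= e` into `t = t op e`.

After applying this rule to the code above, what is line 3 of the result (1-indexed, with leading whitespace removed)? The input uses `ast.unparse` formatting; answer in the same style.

Transformed code:
def run(vals):
    price = 16
    price = price - a % 28
    price = 10 < a
    i = set()
    for vals in q:
        i.add(q % vals)
    q = a
    for price in q:
        q = q - i // price
        price = (price == q) % (a % price)
    price = price * 32
    for price in q:
        print(30)
    price = price >= 5
    a = 36
    return price

price = price - a % 28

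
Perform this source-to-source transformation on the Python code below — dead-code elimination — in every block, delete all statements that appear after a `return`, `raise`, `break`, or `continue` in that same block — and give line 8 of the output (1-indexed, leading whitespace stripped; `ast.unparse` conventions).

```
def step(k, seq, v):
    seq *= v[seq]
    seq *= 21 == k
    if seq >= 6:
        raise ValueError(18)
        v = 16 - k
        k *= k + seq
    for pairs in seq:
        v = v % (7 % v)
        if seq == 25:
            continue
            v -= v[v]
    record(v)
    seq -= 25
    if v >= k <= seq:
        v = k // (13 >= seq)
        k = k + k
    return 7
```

if seq == 25:

Transformed code:
def step(k, seq, v):
    seq *= v[seq]
    seq *= 21 == k
    if seq >= 6:
        raise ValueError(18)
    for pairs in seq:
        v = v % (7 % v)
        if seq == 25:
            continue
    record(v)
    seq -= 25
    if v >= k <= seq:
        v = k // (13 >= seq)
        k = k + k
    return 7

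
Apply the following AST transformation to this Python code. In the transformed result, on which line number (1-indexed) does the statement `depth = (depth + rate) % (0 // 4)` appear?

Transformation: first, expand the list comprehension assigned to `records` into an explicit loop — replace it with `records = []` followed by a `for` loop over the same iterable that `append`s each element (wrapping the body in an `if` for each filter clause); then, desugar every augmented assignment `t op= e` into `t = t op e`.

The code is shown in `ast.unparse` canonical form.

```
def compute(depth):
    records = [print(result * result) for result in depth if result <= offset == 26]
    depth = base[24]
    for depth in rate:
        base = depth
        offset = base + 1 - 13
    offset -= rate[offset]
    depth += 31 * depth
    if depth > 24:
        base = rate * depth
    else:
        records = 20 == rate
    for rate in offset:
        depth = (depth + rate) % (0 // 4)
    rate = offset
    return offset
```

17

Transformed code:
def compute(depth):
    records = []
    for result in depth:
        if result <= offset == 26:
            records.append(print(result * result))
    depth = base[24]
    for depth in rate:
        base = depth
        offset = base + 1 - 13
    offset = offset - rate[offset]
    depth = depth + 31 * depth
    if depth > 24:
        base = rate * depth
    else:
        records = 20 == rate
    for rate in offset:
        depth = (depth + rate) % (0 // 4)
    rate = offset
    return offset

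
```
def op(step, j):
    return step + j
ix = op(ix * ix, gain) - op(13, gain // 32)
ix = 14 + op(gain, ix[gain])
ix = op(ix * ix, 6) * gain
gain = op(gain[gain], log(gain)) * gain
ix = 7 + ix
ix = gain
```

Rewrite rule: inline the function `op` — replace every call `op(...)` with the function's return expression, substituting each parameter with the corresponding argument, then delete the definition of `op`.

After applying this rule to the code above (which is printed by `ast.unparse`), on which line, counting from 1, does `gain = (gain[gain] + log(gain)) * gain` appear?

4

Transformed code:
ix = ix * ix + gain - (13 + gain // 32)
ix = 14 + (gain + ix[gain])
ix = (ix * ix + 6) * gain
gain = (gain[gain] + log(gain)) * gain
ix = 7 + ix
ix = gain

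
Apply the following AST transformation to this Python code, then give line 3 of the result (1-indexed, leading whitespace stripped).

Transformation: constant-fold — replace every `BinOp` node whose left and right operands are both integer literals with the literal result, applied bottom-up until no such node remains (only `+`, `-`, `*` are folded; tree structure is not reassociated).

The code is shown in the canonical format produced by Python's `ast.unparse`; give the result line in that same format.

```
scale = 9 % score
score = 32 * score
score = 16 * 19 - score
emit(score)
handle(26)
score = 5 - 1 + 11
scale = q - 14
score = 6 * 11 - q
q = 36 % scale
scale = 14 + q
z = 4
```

Transformed code:
scale = 9 % score
score = 32 * score
score = 304 - score
emit(score)
handle(26)
score = 15
scale = q - 14
score = 66 - q
q = 36 % scale
scale = 14 + q
z = 4

score = 304 - score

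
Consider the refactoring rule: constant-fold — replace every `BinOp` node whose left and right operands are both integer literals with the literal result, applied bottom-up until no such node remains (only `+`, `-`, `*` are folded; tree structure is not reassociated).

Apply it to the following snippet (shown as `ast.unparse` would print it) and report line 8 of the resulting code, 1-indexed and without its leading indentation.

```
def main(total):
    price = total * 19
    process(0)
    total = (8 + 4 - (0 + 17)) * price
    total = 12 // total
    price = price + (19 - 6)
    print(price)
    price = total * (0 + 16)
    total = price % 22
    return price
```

Transformed code:
def main(total):
    price = total * 19
    process(0)
    total = -5 * price
    total = 12 // total
    price = price + 13
    print(price)
    price = total * 16
    total = price % 22
    return price

price = total * 16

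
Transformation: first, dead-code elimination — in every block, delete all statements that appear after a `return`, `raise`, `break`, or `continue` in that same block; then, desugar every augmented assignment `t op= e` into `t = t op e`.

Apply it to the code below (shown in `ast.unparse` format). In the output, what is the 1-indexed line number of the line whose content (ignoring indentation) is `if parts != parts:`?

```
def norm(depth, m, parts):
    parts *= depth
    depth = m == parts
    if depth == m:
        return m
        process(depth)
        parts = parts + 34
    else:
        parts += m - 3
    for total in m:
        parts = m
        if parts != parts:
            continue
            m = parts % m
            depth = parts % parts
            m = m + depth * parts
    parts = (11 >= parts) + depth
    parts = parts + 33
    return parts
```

10

Transformed code:
def norm(depth, m, parts):
    parts = parts * depth
    depth = m == parts
    if depth == m:
        return m
    else:
        parts = parts + (m - 3)
    for total in m:
        parts = m
        if parts != parts:
            continue
    parts = (11 >= parts) + depth
    parts = parts + 33
    return parts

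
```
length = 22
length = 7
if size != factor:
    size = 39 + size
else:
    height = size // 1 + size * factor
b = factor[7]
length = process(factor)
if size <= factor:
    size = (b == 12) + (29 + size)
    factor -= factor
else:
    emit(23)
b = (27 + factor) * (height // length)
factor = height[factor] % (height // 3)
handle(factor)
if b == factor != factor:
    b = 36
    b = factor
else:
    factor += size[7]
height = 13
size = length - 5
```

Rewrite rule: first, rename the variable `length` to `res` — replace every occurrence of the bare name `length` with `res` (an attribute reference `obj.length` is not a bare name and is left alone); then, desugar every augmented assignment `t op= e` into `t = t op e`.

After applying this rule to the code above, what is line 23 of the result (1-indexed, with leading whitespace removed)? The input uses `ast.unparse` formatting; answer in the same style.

size = res - 5

Transformed code:
res = 22
res = 7
if size != factor:
    size = 39 + size
else:
    height = size // 1 + size * factor
b = factor[7]
res = process(factor)
if size <= factor:
    size = (b == 12) + (29 + size)
    factor = factor - factor
else:
    emit(23)
b = (27 + factor) * (height // res)
factor = height[factor] % (height // 3)
handle(factor)
if b == factor != factor:
    b = 36
    b = factor
else:
    factor = factor + size[7]
height = 13
size = res - 5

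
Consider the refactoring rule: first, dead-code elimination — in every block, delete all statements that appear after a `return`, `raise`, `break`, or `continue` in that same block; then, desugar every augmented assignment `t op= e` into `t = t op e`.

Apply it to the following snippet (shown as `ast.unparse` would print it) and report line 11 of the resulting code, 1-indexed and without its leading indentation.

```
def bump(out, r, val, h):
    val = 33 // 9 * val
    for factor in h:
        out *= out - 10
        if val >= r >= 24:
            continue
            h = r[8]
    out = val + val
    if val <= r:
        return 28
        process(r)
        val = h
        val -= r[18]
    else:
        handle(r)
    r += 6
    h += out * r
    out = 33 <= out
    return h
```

handle(r)

Transformed code:
def bump(out, r, val, h):
    val = 33 // 9 * val
    for factor in h:
        out = out * (out - 10)
        if val >= r >= 24:
            continue
    out = val + val
    if val <= r:
        return 28
    else:
        handle(r)
    r = r + 6
    h = h + out * r
    out = 33 <= out
    return h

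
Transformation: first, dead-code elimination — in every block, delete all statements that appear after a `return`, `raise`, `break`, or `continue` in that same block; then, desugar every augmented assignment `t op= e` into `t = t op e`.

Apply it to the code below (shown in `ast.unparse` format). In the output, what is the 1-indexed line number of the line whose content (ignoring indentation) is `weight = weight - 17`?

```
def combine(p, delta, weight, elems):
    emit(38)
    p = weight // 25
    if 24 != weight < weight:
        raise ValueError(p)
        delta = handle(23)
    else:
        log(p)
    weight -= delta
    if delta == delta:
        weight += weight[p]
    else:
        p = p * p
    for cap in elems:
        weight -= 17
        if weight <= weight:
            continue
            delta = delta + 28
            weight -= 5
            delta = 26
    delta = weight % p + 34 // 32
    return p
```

14

Transformed code:
def combine(p, delta, weight, elems):
    emit(38)
    p = weight // 25
    if 24 != weight < weight:
        raise ValueError(p)
    else:
        log(p)
    weight = weight - delta
    if delta == delta:
        weight = weight + weight[p]
    else:
        p = p * p
    for cap in elems:
        weight = weight - 17
        if weight <= weight:
            continue
    delta = weight % p + 34 // 32
    return p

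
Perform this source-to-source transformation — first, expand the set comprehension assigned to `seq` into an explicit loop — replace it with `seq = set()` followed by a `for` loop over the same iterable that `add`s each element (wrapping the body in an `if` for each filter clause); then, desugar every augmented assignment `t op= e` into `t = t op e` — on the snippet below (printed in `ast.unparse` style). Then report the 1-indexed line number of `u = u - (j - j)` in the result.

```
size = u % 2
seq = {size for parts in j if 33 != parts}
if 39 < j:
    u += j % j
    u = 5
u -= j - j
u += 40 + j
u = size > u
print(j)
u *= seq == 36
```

Transformed code:
size = u % 2
seq = set()
for parts in j:
    if 33 != parts:
        seq.add(size)
if 39 < j:
    u = u + j % j
    u = 5
u = u - (j - j)
u = u + (40 + j)
u = size > u
print(j)
u = u * (seq == 36)

9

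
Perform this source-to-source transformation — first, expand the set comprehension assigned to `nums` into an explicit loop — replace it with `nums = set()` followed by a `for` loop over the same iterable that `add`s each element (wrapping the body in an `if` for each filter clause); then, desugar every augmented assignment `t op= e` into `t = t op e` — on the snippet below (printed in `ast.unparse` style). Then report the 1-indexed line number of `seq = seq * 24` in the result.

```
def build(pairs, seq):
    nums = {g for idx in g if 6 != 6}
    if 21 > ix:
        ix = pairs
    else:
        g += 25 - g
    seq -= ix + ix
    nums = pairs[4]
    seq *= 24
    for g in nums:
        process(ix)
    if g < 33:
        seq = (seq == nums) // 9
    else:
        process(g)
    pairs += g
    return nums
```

12

Transformed code:
def build(pairs, seq):
    nums = set()
    for idx in g:
        if 6 != 6:
            nums.add(g)
    if 21 > ix:
        ix = pairs
    else:
        g = g + (25 - g)
    seq = seq - (ix + ix)
    nums = pairs[4]
    seq = seq * 24
    for g in nums:
        process(ix)
    if g < 33:
        seq = (seq == nums) // 9
    else:
        process(g)
    pairs = pairs + g
    return nums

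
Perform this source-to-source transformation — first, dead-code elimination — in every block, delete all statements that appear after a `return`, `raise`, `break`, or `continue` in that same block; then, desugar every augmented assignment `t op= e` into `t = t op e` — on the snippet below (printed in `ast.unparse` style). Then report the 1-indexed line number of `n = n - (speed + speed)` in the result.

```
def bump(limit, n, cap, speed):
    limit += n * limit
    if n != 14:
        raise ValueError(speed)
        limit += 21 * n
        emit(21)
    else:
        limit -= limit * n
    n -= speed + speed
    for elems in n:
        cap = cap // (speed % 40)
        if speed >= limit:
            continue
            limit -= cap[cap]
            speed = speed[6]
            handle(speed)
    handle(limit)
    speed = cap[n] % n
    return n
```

Transformed code:
def bump(limit, n, cap, speed):
    limit = limit + n * limit
    if n != 14:
        raise ValueError(speed)
    else:
        limit = limit - limit * n
    n = n - (speed + speed)
    for elems in n:
        cap = cap // (speed % 40)
        if speed >= limit:
            continue
    handle(limit)
    speed = cap[n] % n
    return n

7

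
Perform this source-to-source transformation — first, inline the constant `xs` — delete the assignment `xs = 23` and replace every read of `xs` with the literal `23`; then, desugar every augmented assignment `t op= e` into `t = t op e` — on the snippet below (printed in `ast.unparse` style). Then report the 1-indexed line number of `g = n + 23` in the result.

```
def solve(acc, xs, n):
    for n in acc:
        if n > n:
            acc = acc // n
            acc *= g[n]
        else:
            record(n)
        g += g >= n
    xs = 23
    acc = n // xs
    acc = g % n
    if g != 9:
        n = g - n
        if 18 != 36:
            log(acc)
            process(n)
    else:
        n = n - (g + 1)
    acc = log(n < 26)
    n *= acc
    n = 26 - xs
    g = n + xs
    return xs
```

Transformed code:
def solve(acc, xs, n):
    for n in acc:
        if n > n:
            acc = acc // n
            acc = acc * g[n]
        else:
            record(n)
        g = g + (g >= n)
    acc = n // 23
    acc = g % n
    if g != 9:
        n = g - n
        if 18 != 36:
            log(acc)
            process(n)
    else:
        n = n - (g + 1)
    acc = log(n < 26)
    n = n * acc
    n = 26 - 23
    g = n + 23
    return 23

21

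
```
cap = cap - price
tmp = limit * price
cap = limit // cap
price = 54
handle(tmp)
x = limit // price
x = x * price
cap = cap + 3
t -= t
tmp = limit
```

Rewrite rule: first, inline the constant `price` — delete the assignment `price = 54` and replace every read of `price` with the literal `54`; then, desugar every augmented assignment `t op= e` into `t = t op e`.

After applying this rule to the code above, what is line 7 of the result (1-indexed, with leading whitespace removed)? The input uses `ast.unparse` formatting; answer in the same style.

cap = cap + 3

Transformed code:
cap = cap - 54
tmp = limit * 54
cap = limit // cap
handle(tmp)
x = limit // 54
x = x * 54
cap = cap + 3
t = t - t
tmp = limit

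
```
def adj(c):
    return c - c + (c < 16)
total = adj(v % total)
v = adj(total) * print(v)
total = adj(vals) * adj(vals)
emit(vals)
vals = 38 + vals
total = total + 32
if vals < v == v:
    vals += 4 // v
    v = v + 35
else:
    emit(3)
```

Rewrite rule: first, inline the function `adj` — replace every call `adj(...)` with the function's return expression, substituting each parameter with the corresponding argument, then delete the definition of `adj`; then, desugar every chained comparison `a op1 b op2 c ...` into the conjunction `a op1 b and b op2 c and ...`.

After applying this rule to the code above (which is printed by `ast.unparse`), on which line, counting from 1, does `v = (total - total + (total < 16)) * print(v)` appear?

2

Transformed code:
total = v % total - v % total + (v % total < 16)
v = (total - total + (total < 16)) * print(v)
total = (vals - vals + (vals < 16)) * (vals - vals + (vals < 16))
emit(vals)
vals = 38 + vals
total = total + 32
if vals < v and v == v:
    vals += 4 // v
    v = v + 35
else:
    emit(3)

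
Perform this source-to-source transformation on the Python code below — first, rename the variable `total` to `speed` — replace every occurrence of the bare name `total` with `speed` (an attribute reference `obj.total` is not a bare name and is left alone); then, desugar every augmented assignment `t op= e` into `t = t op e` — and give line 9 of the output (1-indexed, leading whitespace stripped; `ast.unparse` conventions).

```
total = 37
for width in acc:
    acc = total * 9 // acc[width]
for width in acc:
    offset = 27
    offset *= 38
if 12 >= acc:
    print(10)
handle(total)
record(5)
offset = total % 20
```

handle(speed)

Transformed code:
speed = 37
for width in acc:
    acc = speed * 9 // acc[width]
for width in acc:
    offset = 27
    offset = offset * 38
if 12 >= acc:
    print(10)
handle(speed)
record(5)
offset = speed % 20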